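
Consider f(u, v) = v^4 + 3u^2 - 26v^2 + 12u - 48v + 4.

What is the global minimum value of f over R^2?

f(u,v) separates as P(u) + Q(v) + 4, so its minimum is min P + min Q + 4.
P'(u) = 6u + 12 vanishes at u ∈ {-2}; Q'(v) = 4(v - 4)(v + 1)(v + 3) vanishes at v ∈ {-3, -1, 4}.
Local minima of P (where P''>0): P(-2)=-12. Local minima of Q: Q(-3)=-9, Q(4)=-352.
So the global minimum of f is P(-2) + Q(4) + 4 = -12 − 352 + 4 = -360, attained at (-2, 4).

-360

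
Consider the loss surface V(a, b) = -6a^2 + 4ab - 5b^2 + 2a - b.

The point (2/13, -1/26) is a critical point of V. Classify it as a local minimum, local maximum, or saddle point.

The Hessian of V is constant: H = [[-12, 4], [4, -10]].
det(H) = (-12)·(-10) − 4² = 104.
det(H) > 0 and tr(H) = -22 < 0, so H is negative definite and the point is a local maximum.

local maximum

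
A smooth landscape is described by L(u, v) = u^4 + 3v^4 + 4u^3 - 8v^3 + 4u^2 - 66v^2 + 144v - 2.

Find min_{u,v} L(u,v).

-569

L(u,v) separates as P(u) + Q(v) − 2, so its minimum is min P + min Q − 2.
P'(u) = 4u(u + 1)(u + 2) vanishes at u ∈ {-2, -1, 0}; Q'(v) = 12(v - 4)(v - 1)(v + 3) vanishes at v ∈ {-3, 1, 4}.
Local minima of P (where P''>0): P(-2)=0, P(0)=0. Local minima of Q: Q(-3)=-567, Q(4)=-224.
So the global minimum of L is P(-2) + Q(-3) − 2 = 0 − 567 − 2 = -569, attained at (-2, -3).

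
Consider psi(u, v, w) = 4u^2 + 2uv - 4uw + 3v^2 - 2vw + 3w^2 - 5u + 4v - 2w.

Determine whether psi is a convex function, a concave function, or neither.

convex

psi is quadratic, so its Hessian is the constant matrix H = [[8, 2, -4], [2, 6, -2], [-4, -2, 6]].
Leading principal minors: 8, 44, 168.
All positive ⇒ H ≻ 0 ⇒ convex.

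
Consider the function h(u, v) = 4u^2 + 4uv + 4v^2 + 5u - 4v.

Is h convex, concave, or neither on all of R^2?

convex

h is quadratic, so its Hessian is the constant matrix H = [[8, 4], [4, 8]].
det(H) = 48, tr(H) = 16.
det(H) > 0 and tr(H) > 0, so H is positive definite everywhere: convex.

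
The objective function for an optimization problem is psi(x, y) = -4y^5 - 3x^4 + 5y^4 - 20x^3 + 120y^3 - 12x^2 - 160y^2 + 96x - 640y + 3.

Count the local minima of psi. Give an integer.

2

psi separates as a function of x plus a function of y, so ∇psi=0 decouples.
∂psi/∂x = -12(x - 1)(x + 2)(x + 4) = 0 at x ∈ {-4, -2, 1}; ∂psi/∂y = -20(y - 4)(y - 2)(y + 1)(y + 4) = 0 at y ∈ {-4, -1, 2, 4}.
The Hessian is diagonal: diag(psi_xx, psi_yy). Second derivatives: psi_xx(-4)=-120, psi_xx(-2)=72, psi_xx(1)=-180; psi_yy(-4)=2880, psi_yy(-1)=-900, psi_yy(2)=720, psi_yy(4)=-1600.
Local minima occur where both diagonal entries positive: (-2, -4), (-2, 2). Count: 2.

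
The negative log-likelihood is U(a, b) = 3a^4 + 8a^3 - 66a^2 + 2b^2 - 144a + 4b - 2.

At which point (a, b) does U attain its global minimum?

U(a,b) separates as P(a) + Q(b) − 2, so its minimum is min P + min Q − 2.
P'(a) = 12(a - 3)(a + 1)(a + 4) vanishes at a ∈ {-4, -1, 3}; Q'(b) = 4b + 4 vanishes at b ∈ {-1}.
Local minima of P (where P''>0): P(-4)=-224, P(3)=-567. Local minima of Q: Q(-1)=-2.
So the global minimum of U is P(3) + Q(-1) − 2 = -567 − 2 − 2 = -571, attained at (3, -1).

(3, -1)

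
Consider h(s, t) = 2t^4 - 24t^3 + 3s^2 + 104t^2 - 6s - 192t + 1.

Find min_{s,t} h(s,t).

-130

h(s,t) separates as P(s) + Q(t) + 1, so its minimum is min P + min Q + 1.
P'(s) = 6s - 6 vanishes at s ∈ {1}; Q'(t) = 8(t - 4)(t - 3)(t - 2) vanishes at t ∈ {2, 3, 4}.
Local minima of P (where P''>0): P(1)=-3. Local minima of Q: Q(2)=-128, Q(4)=-128.
So the global minimum of h is P(1) + Q(2) + 1 = -3 − 128 + 1 = -130, attained at (1, 2).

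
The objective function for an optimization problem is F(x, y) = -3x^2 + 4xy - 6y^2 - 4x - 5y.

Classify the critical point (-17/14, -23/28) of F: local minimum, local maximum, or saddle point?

The Hessian of F is constant: H = [[-6, 4], [4, -12]].
det(H) = (-6)·(-12) − 4² = 56.
det(H) > 0 and tr(H) = -18 < 0, so H is negative definite and the point is a local maximum.

local maximum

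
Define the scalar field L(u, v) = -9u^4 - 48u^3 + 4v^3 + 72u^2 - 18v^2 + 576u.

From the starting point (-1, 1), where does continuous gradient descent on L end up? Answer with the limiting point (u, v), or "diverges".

(-2, 3)

L is separable, so gradient descent decouples: u follows -∂L/∂u, v follows -∂L/∂v.
∂L/∂u = -36(u - 2)(u + 2)(u + 4); at u=-1 this is 324, so u decreases.
∂L/∂v = 12v(v - 3); at v=1 this is -24, so v increases.
u converges to its nearest critical value -2 (a local min of the u-part); v converges to 3. The iterate converges to (-2, 3).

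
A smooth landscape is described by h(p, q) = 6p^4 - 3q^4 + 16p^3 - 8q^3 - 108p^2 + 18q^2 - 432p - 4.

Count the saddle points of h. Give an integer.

h separates as a function of p plus a function of q, so ∇h=0 decouples.
∂h/∂p = 24(p - 3)(p + 2)(p + 3) = 0 at p ∈ {-3, -2, 3}; ∂h/∂q = -12q(q - 1)(q + 3) = 0 at q ∈ {-3, 0, 1}.
The Hessian is diagonal: diag(h_pp, h_qq). Second derivatives: h_pp(-3)=144, h_pp(-2)=-120, h_pp(3)=720; h_qq(-3)=-144, h_qq(0)=36, h_qq(1)=-48.
Saddle points occur where the two diagonal entries have opposite signs: (-3, -3), (-3, 1), (-2, 0), (3, -3), (3, 1). Count: 5.

5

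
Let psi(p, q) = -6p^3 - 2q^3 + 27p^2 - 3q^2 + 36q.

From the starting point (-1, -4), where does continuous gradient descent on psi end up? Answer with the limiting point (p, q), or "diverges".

(0, -3)

psi is separable, so gradient descent decouples: p follows -∂psi/∂p, q follows -∂psi/∂q.
∂psi/∂p = -18p(p - 3); at p=-1 this is -72, so p increases.
∂psi/∂q = -6(q - 2)(q + 3); at q=-4 this is -36, so q increases.
p converges to its nearest critical value 0 (a local min of the p-part); q converges to -3. The iterate converges to (0, -3).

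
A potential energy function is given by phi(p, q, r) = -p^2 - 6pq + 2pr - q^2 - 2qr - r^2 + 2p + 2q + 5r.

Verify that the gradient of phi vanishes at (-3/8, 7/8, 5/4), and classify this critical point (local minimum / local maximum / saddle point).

saddle point

∇phi = (-2p - 6q + 2r + 2, -6p - 2q - 2r + 2, 2p - 2q - 2r + 5); substituting (-3/8, 7/8, 5/4) gives ∇phi = (0, 0, 0), so (-3/8, 7/8, 5/4) is indeed a critical point.
The Hessian is constant: H = [[-2, -6, 2], [-6, -2, -2], [2, -2, -2]].
Leading principal minors: Δ₁ = -2, Δ₂ = -32, Δ₃ = 128.
The minors fit neither the all-positive nor the alternating-sign pattern, so H is indefinite: a saddle point.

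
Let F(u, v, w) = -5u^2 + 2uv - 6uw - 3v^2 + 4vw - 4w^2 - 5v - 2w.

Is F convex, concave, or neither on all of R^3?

concave

F is quadratic, so its Hessian is the constant matrix H = [[-10, 2, -6], [2, -6, 4], [-6, 4, -8]].
Leading principal minors: -10, 56, -168.
Signs alternate −, +, − ⇒ H ≺ 0 ⇒ concave.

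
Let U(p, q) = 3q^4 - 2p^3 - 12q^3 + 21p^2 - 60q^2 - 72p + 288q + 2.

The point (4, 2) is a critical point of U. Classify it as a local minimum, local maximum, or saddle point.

local maximum

The mixed partial ∂²U/∂p∂q is 0, so the Hessian at any point is diag(U_pp, U_qq) = diag(6(-2p + 7), 12(3q^2 - 6q - 10)).
At (4, 2): H = diag(-6, -120).
Both eigenvalues are negative, so H is negative definite: a local maximum.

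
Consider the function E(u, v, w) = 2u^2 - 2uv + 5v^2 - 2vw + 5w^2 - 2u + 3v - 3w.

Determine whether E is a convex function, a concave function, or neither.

E is quadratic, so its Hessian is the constant matrix H = [[4, -2, 0], [-2, 10, -2], [0, -2, 10]].
Leading principal minors: 4, 36, 344.
All positive ⇒ H ≻ 0 ⇒ convex.

convex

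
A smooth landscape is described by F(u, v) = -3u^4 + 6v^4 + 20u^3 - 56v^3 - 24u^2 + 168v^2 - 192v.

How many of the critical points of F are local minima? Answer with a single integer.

F separates as a function of u plus a function of v, so ∇F=0 decouples.
∂F/∂u = -12u(u - 4)(u - 1) = 0 at u ∈ {0, 1, 4}; ∂F/∂v = 24(v - 4)(v - 2)(v - 1) = 0 at v ∈ {1, 2, 4}.
The Hessian is diagonal: diag(F_uu, F_vv). Second derivatives: F_uu(0)=-48, F_uu(1)=36, F_uu(4)=-144; F_vv(1)=72, F_vv(2)=-48, F_vv(4)=144.
Local minima occur where both diagonal entries positive: (1, 1), (1, 4). Count: 2.

2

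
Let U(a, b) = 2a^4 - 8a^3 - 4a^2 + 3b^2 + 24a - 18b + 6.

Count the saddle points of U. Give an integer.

1

U separates as a function of a plus a function of b, so ∇U=0 decouples.
∂U/∂a = 8(a - 3)(a - 1)(a + 1) = 0 at a ∈ {-1, 1, 3}; ∂U/∂b = 6(b - 3) = 0 at b ∈ {3}.
The Hessian is diagonal: diag(U_aa, U_bb). Second derivatives: U_aa(-1)=64, U_aa(1)=-32, U_aa(3)=64; U_bb(3)=6.
Saddle points occur where the two diagonal entries have opposite signs: (1, 3). Count: 1.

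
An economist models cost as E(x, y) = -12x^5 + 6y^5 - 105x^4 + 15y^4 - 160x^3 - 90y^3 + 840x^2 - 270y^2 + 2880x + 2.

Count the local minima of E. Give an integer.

E separates as a function of x plus a function of y, so ∇E=0 decouples.
∂E/∂x = -60(x - 2)(x + 2)(x + 3)(x + 4) = 0 at x ∈ {-4, -3, -2, 2}; ∂E/∂y = 30y(y - 3)(y + 2)(y + 3) = 0 at y ∈ {-3, -2, 0, 3}.
The Hessian is diagonal: diag(E_xx, E_yy). Second derivatives: E_xx(-4)=720, E_xx(-3)=-300, E_xx(-2)=480, E_xx(2)=-7200; E_yy(-3)=-540, E_yy(-2)=300, E_yy(0)=-540, E_yy(3)=2700.
Local minima occur where both diagonal entries positive: (-4, -2), (-4, 3), (-2, -2), (-2, 3). Count: 4.

4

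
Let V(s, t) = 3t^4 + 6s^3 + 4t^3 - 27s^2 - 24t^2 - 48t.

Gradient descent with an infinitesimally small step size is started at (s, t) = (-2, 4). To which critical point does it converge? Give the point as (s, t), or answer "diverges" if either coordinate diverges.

diverges

V is separable, so gradient descent decouples: s follows -∂V/∂s, t follows -∂V/∂t.
∂V/∂s = 18s(s - 3); at s=-2 this is 180, so s decreases.
∂V/∂t = 12(t - 2)(t + 1)(t + 2); at t=4 this is 720, so t decreases.
The s-coordinate has no critical point in that direction and runs off to infinity.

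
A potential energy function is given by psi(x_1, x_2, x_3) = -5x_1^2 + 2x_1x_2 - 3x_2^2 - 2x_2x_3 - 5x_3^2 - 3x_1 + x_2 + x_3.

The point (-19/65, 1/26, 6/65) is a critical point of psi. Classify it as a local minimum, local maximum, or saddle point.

The Hessian is constant: H = [[-10, 2, 0], [2, -6, -2], [0, -2, -10]].
Leading principal minors: Δ₁ = -10, Δ₂ = 56, Δ₃ = -520.
The minors alternate sign starting negative (−, +, −), so H is negative definite: a local maximum.

local maximum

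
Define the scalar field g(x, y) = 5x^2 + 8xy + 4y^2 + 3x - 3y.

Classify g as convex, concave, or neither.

convex

g is quadratic, so its Hessian is the constant matrix H = [[10, 8], [8, 8]].
det(H) = 16, tr(H) = 18.
det(H) > 0 and tr(H) > 0, so H is positive definite everywhere: convex.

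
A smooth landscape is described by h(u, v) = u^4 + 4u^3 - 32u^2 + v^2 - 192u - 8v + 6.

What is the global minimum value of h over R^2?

-778

h(u,v) separates as P(u) + Q(v) + 6, so its minimum is min P + min Q + 6.
P'(u) = 4(u - 4)(u + 3)(u + 4) vanishes at u ∈ {-4, -3, 4}; Q'(v) = 2v - 8 vanishes at v ∈ {4}.
Local minima of P (where P''>0): P(-4)=256, P(4)=-768. Local minima of Q: Q(4)=-16.
So the global minimum of h is P(4) + Q(4) + 6 = -768 − 16 + 6 = -778, attained at (4, 4).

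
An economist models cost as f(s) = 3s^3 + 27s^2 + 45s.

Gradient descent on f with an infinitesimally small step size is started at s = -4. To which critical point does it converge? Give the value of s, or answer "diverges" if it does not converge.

f'(s) = 9(s + 1)(s + 5), so f'(-4) = -27.
Gradient descent moves in the -f' direction, i.e. s is increasing.
The nearest critical point in that direction is s = -1, where f'' = 36 > 0 (a local minimum). The iterate converges there.

-1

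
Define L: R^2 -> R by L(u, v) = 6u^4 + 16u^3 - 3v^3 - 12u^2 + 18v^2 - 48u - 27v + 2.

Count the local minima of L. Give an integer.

2

L separates as a function of u plus a function of v, so ∇L=0 decouples.
∂L/∂u = 24(u - 1)(u + 1)(u + 2) = 0 at u ∈ {-2, -1, 1}; ∂L/∂v = -9(v - 3)(v - 1) = 0 at v ∈ {1, 3}.
The Hessian is diagonal: diag(L_uu, L_vv). Second derivatives: L_uu(-2)=72, L_uu(-1)=-48, L_uu(1)=144; L_vv(1)=18, L_vv(3)=-18.
Local minima occur where both diagonal entries positive: (-2, 1), (1, 1). Count: 2.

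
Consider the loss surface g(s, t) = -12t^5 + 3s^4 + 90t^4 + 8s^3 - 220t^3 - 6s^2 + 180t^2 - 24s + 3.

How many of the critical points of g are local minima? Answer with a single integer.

4

g separates as a function of s plus a function of t, so ∇g=0 decouples.
∂g/∂s = 12(s - 1)(s + 1)(s + 2) = 0 at s ∈ {-2, -1, 1}; ∂g/∂t = -60t(t - 3)(t - 2)(t - 1) = 0 at t ∈ {0, 1, 2, 3}.
The Hessian is diagonal: diag(g_ss, g_tt). Second derivatives: g_ss(-2)=36, g_ss(-1)=-24, g_ss(1)=72; g_tt(0)=360, g_tt(1)=-120, g_tt(2)=120, g_tt(3)=-360.
Local minima occur where both diagonal entries positive: (-2, 0), (-2, 2), (1, 0), (1, 2). Count: 4.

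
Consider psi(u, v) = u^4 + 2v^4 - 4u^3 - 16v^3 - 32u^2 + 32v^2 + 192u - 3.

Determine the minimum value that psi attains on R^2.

-771

psi(u,v) separates as P(u) + Q(v) − 3, so its minimum is min P + min Q − 3.
P'(u) = 4(u - 4)(u - 3)(u + 4) vanishes at u ∈ {-4, 3, 4}; Q'(v) = 8v(v - 4)(v - 2) vanishes at v ∈ {0, 2, 4}.
Local minima of P (where P''>0): P(-4)=-768, P(4)=256. Local minima of Q: Q(0)=0, Q(4)=0.
So the global minimum of psi is P(-4) + Q(0) − 3 = -768 + 0 − 3 = -771, attained at (-4, 0).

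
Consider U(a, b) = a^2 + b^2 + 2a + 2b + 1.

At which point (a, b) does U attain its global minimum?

(-1, -1)

U(a,b) separates as P(a) + Q(b) + 1, so its minimum is min P + min Q + 1.
P'(a) = 2a + 2 vanishes at a ∈ {-1}; Q'(b) = 2b + 2 vanishes at b ∈ {-1}.
Local minima of P (where P''>0): P(-1)=-1. Local minima of Q: Q(-1)=-1.
So the global minimum of U is P(-1) + Q(-1) + 1 = -1 − 1 + 1 = -1, attained at (-1, -1).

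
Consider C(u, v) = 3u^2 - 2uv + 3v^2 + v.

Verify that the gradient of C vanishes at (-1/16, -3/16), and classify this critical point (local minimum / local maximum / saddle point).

∇C = (6u - 2v, -2u + 6v + 1); substituting (-1/16, -3/16) gives ∇C = (0, 0), so (-1/16, -3/16) is indeed a critical point.
The Hessian of C is constant: H = [[6, -2], [-2, 6]].
det(H) = 6·6 − (-2)² = 32.
det(H) > 0 and tr(H) = 12 > 0, so H is positive definite and the point is a local minimum.

local minimum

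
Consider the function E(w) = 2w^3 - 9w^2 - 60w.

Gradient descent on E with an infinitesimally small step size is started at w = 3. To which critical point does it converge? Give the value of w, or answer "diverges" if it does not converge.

E'(w) = 6(w - 5)(w + 2), so E'(3) = -60.
Gradient descent moves in the -E' direction, i.e. w is increasing.
The nearest critical point in that direction is w = 5, where E'' = 42 > 0 (a local minimum). The iterate converges there.

5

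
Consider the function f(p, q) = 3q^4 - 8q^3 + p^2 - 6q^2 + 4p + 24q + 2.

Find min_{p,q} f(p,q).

f(p,q) separates as A(p) + B(q) + 2, so its minimum is min A + min B + 2.
A'(p) = 2p + 4 vanishes at p ∈ {-2}; B'(q) = 12(q - 2)(q - 1)(q + 1) vanishes at q ∈ {-1, 1, 2}.
Local minima of A (where A''>0): A(-2)=-4. Local minima of B: B(-1)=-19, B(2)=8.
So the global minimum of f is A(-2) + B(-1) + 2 = -4 − 19 + 2 = -21, attained at (-2, -1).

-21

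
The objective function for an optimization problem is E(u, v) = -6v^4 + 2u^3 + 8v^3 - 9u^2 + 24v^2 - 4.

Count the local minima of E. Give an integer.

1

E separates as a function of u plus a function of v, so ∇E=0 decouples.
∂E/∂u = 6u(u - 3) = 0 at u ∈ {0, 3}; ∂E/∂v = -24v(v - 2)(v + 1) = 0 at v ∈ {-1, 0, 2}.
The Hessian is diagonal: diag(E_uu, E_vv). Second derivatives: E_uu(0)=-18, E_uu(3)=18; E_vv(-1)=-72, E_vv(0)=48, E_vv(2)=-144.
Local minima occur where both diagonal entries positive: (3, 0). Count: 1.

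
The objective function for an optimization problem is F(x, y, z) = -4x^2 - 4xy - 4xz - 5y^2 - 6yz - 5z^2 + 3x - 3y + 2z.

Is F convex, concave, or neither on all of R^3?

concave

F is quadratic, so its Hessian is the constant matrix H = [[-8, -4, -4], [-4, -10, -6], [-4, -6, -10]].
Leading principal minors: -8, 64, -384.
Signs alternate −, +, − ⇒ H ≺ 0 ⇒ concave.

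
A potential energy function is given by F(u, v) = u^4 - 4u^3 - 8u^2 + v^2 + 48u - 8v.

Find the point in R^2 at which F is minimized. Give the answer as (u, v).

(-2, 4)

F(u,v) separates as P(u) + Q(v), so its minimum is min P + min Q.
P'(u) = 4(u - 3)(u - 2)(u + 2) vanishes at u ∈ {-2, 2, 3}; Q'(v) = 2v - 8 vanishes at v ∈ {4}.
Local minima of P (where P''>0): P(-2)=-80, P(3)=45. Local minima of Q: Q(4)=-16.
So the global minimum of F is P(-2) + Q(4) = -80 − 16 = -96, attained at (-2, 4).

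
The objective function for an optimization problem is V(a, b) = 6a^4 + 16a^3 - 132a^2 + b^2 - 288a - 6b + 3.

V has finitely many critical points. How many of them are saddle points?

V separates as a function of a plus a function of b, so ∇V=0 decouples.
∂V/∂a = 24(a - 3)(a + 1)(a + 4) = 0 at a ∈ {-4, -1, 3}; ∂V/∂b = 2(b - 3) = 0 at b ∈ {3}.
The Hessian is diagonal: diag(V_aa, V_bb). Second derivatives: V_aa(-4)=504, V_aa(-1)=-288, V_aa(3)=672; V_bb(3)=2.
Saddle points occur where the two diagonal entries have opposite signs: (-1, 3). Count: 1.

1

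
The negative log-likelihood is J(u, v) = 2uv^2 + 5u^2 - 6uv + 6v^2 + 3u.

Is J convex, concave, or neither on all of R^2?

neither

The term 2uv^2 is cubic, so the Hessian is not constant.
∂²J/∂v² = 4u + 12, which takes both signs as u varies (negative for sufficiently negative u). A diagonal entry of the Hessian changing sign means the Hessian is neither positive- nor negative-semidefinite on all of R^2.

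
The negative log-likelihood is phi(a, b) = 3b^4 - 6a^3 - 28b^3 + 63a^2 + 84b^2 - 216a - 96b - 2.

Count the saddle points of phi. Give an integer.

phi separates as a function of a plus a function of b, so ∇phi=0 decouples.
∂phi/∂a = -18(a - 4)(a - 3) = 0 at a ∈ {3, 4}; ∂phi/∂b = 12(b - 4)(b - 2)(b - 1) = 0 at b ∈ {1, 2, 4}.
The Hessian is diagonal: diag(phi_aa, phi_bb). Second derivatives: phi_aa(3)=18, phi_aa(4)=-18; phi_bb(1)=36, phi_bb(2)=-24, phi_bb(4)=72.
Saddle points occur where the two diagonal entries have opposite signs: (3, 2), (4, 1), (4, 4). Count: 3.

3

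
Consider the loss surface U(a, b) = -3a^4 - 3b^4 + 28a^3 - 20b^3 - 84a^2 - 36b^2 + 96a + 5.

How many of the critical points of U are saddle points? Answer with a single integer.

4

U separates as a function of a plus a function of b, so ∇U=0 decouples.
∂U/∂a = -12(a - 4)(a - 2)(a - 1) = 0 at a ∈ {1, 2, 4}; ∂U/∂b = -12b(b + 2)(b + 3) = 0 at b ∈ {-3, -2, 0}.
The Hessian is diagonal: diag(U_aa, U_bb). Second derivatives: U_aa(1)=-36, U_aa(2)=24, U_aa(4)=-72; U_bb(-3)=-36, U_bb(-2)=24, U_bb(0)=-72.
Saddle points occur where the two diagonal entries have opposite signs: (1, -2), (2, -3), (2, 0), (4, -2). Count: 4.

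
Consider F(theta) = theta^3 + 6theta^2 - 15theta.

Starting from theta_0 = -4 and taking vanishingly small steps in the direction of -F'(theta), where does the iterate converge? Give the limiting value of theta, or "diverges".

1

F'(theta) = 3(theta - 1)(theta + 5), so F'(-4) = -15.
Gradient descent moves in the -F' direction, i.e. theta is increasing.
The nearest critical point in that direction is theta = 1, where F'' = 18 > 0 (a local minimum). The iterate converges there.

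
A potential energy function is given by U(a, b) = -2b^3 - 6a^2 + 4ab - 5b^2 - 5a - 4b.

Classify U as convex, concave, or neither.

neither

The term -2b^3 is cubic, so the Hessian is not constant.
∂²U/∂b² = -12b - 10, which takes both signs as b varies (negative for sufficiently large b). A diagonal entry of the Hessian changing sign means the Hessian is neither positive- nor negative-semidefinite on all of R^2.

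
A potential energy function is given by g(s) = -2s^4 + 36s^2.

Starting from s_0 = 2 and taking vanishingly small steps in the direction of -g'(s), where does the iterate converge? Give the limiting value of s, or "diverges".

g'(s) = -8s(s - 3)(s + 3), so g'(2) = 80.
Gradient descent moves in the -g' direction, i.e. s is decreasing.
The nearest critical point in that direction is s = 0, where g'' = 72 > 0 (a local minimum). The iterate converges there.

0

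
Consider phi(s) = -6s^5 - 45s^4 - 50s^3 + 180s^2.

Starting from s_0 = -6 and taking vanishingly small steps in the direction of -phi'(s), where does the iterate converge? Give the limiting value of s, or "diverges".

phi'(s) = -30s(s - 1)(s + 3)(s + 4), so phi'(-6) = -7560.
Gradient descent moves in the -phi' direction, i.e. s is increasing.
The nearest critical point in that direction is s = -4, where phi'' = 600 > 0 (a local minimum). The iterate converges there.

-4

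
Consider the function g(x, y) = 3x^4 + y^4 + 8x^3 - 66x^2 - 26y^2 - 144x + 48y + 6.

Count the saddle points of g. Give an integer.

4

g separates as a function of x plus a function of y, so ∇g=0 decouples.
∂g/∂x = 12(x - 3)(x + 1)(x + 4) = 0 at x ∈ {-4, -1, 3}; ∂g/∂y = 4(y - 3)(y - 1)(y + 4) = 0 at y ∈ {-4, 1, 3}.
The Hessian is diagonal: diag(g_xx, g_yy). Second derivatives: g_xx(-4)=252, g_xx(-1)=-144, g_xx(3)=336; g_yy(-4)=140, g_yy(1)=-40, g_yy(3)=56.
Saddle points occur where the two diagonal entries have opposite signs: (-4, 1), (-1, -4), (-1, 3), (3, 1). Count: 4.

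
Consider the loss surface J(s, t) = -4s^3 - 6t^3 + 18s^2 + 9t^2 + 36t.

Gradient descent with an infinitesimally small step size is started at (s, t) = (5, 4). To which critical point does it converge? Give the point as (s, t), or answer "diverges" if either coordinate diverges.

diverges

J is separable, so gradient descent decouples: s follows -∂J/∂s, t follows -∂J/∂t.
∂J/∂s = -12s(s - 3); at s=5 this is -120, so s increases.
∂J/∂t = -18(t - 2)(t + 1); at t=4 this is -180, so t increases.
The s-coordinate has no critical point in that direction and runs off to infinity.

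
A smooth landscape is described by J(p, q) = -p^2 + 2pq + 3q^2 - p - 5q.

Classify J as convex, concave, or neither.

J is quadratic, so its Hessian is the constant matrix H = [[-2, 2], [2, 6]].
det(H) = -16, tr(H) = 4.
det(H) < 0, so H is indefinite: neither convex nor concave.

neither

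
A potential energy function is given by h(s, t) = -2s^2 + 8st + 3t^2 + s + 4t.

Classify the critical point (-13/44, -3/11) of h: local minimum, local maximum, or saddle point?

saddle point

The Hessian of h is constant: H = [[-4, 8], [8, 6]].
det(H) = (-4)·6 − 8² = -88.
Since det(H) < 0, H is indefinite and the critical point is a saddle point.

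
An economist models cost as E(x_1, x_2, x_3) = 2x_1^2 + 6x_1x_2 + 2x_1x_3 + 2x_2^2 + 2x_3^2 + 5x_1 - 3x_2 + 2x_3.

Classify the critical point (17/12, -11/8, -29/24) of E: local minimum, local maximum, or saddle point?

saddle point

The Hessian is constant: H = [[4, 6, 2], [6, 4, 0], [2, 0, 4]].
Leading principal minors: Δ₁ = 4, Δ₂ = -20, Δ₃ = -96.
The minors fit neither the all-positive nor the alternating-sign pattern, so H is indefinite: a saddle point.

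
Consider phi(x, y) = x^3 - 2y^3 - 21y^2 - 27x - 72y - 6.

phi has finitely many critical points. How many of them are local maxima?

1

phi separates as a function of x plus a function of y, so ∇phi=0 decouples.
∂phi/∂x = 3(x - 3)(x + 3) = 0 at x ∈ {-3, 3}; ∂phi/∂y = -6(y + 3)(y + 4) = 0 at y ∈ {-4, -3}.
The Hessian is diagonal: diag(phi_xx, phi_yy). Second derivatives: phi_xx(-3)=-18, phi_xx(3)=18; phi_yy(-4)=6, phi_yy(-3)=-6.
Local maxima occur where both diagonal entries negative: (-3, -3). Count: 1.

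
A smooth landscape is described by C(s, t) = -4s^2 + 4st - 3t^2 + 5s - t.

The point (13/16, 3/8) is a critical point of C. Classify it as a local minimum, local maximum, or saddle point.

local maximum

The Hessian of C is constant: H = [[-8, 4], [4, -6]].
det(H) = (-8)·(-6) − 4² = 32.
det(H) > 0 and tr(H) = -14 < 0, so H is negative definite and the point is a local maximum.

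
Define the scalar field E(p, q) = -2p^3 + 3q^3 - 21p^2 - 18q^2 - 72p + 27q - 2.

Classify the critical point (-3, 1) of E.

The mixed partial ∂²E/∂p∂q is 0, so the Hessian at any point is diag(E_pp, E_qq) = diag(-6(2p + 7), 18(q - 2)).
At (-3, 1): H = diag(-6, -18).
Both eigenvalues are negative, so H is negative definite: a local maximum.

local maximum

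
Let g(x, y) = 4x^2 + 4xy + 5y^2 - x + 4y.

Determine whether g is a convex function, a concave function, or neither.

convex

g is quadratic, so its Hessian is the constant matrix H = [[8, 4], [4, 10]].
det(H) = 64, tr(H) = 18.
det(H) > 0 and tr(H) > 0, so H is positive definite everywhere: convex.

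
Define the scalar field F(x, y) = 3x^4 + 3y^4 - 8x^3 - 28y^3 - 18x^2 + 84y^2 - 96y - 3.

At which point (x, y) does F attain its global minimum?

F(x,y) separates as P(x) + Q(y) − 3, so its minimum is min P + min Q − 3.
P'(x) = 12x(x - 3)(x + 1) vanishes at x ∈ {-1, 0, 3}; Q'(y) = 12(y - 4)(y - 2)(y - 1) vanishes at y ∈ {1, 2, 4}.
Local minima of P (where P''>0): P(-1)=-7, P(3)=-135. Local minima of Q: Q(1)=-37, Q(4)=-64.
So the global minimum of F is P(3) + Q(4) − 3 = -135 − 64 − 3 = -202, attained at (3, 4).

(3, 4)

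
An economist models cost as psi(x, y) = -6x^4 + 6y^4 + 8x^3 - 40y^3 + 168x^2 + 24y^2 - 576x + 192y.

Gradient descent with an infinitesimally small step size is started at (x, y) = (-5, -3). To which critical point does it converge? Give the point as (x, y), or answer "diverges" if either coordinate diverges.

diverges

psi is separable, so gradient descent decouples: x follows -∂psi/∂x, y follows -∂psi/∂y.
∂psi/∂x = -24(x - 3)(x - 2)(x + 4); at x=-5 this is 1344, so x decreases.
∂psi/∂y = 24(y - 4)(y - 2)(y + 1); at y=-3 this is -1680, so y increases.
The x-coordinate has no critical point in that direction and runs off to infinity.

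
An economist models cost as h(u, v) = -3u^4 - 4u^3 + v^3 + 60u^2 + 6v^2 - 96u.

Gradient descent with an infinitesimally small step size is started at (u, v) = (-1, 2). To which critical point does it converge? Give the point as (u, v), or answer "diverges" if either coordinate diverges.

h is separable, so gradient descent decouples: u follows -∂h/∂u, v follows -∂h/∂v.
∂h/∂u = -12(u - 2)(u - 1)(u + 4); at u=-1 this is -216, so u increases.
∂h/∂v = 3v(v + 4); at v=2 this is 36, so v decreases.
u converges to its nearest critical value 1 (a local min of the u-part); v converges to 0. The iterate converges to (1, 0).

(1, 0)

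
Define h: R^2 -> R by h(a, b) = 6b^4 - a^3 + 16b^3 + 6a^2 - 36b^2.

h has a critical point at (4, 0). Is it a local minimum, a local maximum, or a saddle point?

The mixed partial ∂²h/∂a∂b is 0, so the Hessian at any point is diag(h_aa, h_bb) = diag(6(-a + 2), 24(3b^2 + 4b - 3)).
At (4, 0): H = diag(-12, -72).
Both eigenvalues are negative, so H is negative definite: a local maximum.

local maximum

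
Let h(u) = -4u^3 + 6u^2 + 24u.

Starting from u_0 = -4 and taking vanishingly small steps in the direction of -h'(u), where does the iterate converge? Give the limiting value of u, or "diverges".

-1

h'(u) = -12(u - 2)(u + 1), so h'(-4) = -216.
Gradient descent moves in the -h' direction, i.e. u is increasing.
The nearest critical point in that direction is u = -1, where h'' = 36 > 0 (a local minimum). The iterate converges there.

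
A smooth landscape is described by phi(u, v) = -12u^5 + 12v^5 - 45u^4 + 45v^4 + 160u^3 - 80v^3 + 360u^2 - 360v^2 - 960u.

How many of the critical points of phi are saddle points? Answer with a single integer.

8

phi separates as a function of u plus a function of v, so ∇phi=0 decouples.
∂phi/∂u = -60(u - 2)(u - 1)(u + 2)(u + 4) = 0 at u ∈ {-4, -2, 1, 2}; ∂phi/∂v = 60v(v - 2)(v + 2)(v + 3) = 0 at v ∈ {-3, -2, 0, 2}.
The Hessian is diagonal: diag(phi_uu, phi_vv). Second derivatives: phi_uu(-4)=3600, phi_uu(-2)=-1440, phi_uu(1)=900, phi_uu(2)=-1440; phi_vv(-3)=-900, phi_vv(-2)=480, phi_vv(0)=-720, phi_vv(2)=2400.
Saddle points occur where the two diagonal entries have opposite signs: (-4, -3), (-4, 0), (-2, -2), (-2, 2), (1, -3), (1, 0), (2, -2), (2, 2). Count: 8.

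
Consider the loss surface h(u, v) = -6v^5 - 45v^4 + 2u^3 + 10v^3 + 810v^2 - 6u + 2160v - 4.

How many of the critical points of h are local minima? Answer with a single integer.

h separates as a function of u plus a function of v, so ∇h=0 decouples.
∂h/∂u = 6(u - 1)(u + 1) = 0 at u ∈ {-1, 1}; ∂h/∂v = -30(v - 3)(v + 2)(v + 3)(v + 4) = 0 at v ∈ {-4, -3, -2, 3}.
The Hessian is diagonal: diag(h_uu, h_vv). Second derivatives: h_uu(-1)=-12, h_uu(1)=12; h_vv(-4)=420, h_vv(-3)=-180, h_vv(-2)=300, h_vv(3)=-6300.
Local minima occur where both diagonal entries positive: (1, -4), (1, -2). Count: 2.

2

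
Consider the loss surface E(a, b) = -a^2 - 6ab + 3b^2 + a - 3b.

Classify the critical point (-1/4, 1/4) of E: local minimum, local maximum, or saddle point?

The Hessian of E is constant: H = [[-2, -6], [-6, 6]].
det(H) = (-2)·6 − (-6)² = -48.
Since det(H) < 0, H is indefinite and the critical point is a saddle point.

saddle point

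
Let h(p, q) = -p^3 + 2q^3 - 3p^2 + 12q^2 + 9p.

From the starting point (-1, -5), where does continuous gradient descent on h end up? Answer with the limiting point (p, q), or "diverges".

diverges

h is separable, so gradient descent decouples: p follows -∂h/∂p, q follows -∂h/∂q.
∂h/∂p = -3(p - 1)(p + 3); at p=-1 this is 12, so p decreases.
∂h/∂q = 6q(q + 4); at q=-5 this is 30, so q decreases.
The q-coordinate has no critical point in that direction and runs off to infinity.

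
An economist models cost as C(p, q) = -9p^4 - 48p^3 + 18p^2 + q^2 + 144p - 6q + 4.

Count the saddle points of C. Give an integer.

C separates as a function of p plus a function of q, so ∇C=0 decouples.
∂C/∂p = -36(p - 1)(p + 1)(p + 4) = 0 at p ∈ {-4, -1, 1}; ∂C/∂q = 2(q - 3) = 0 at q ∈ {3}.
The Hessian is diagonal: diag(C_pp, C_qq). Second derivatives: C_pp(-4)=-540, C_pp(-1)=216, C_pp(1)=-360; C_qq(3)=2.
Saddle points occur where the two diagonal entries have opposite signs: (-4, 3), (1, 3). Count: 2.

2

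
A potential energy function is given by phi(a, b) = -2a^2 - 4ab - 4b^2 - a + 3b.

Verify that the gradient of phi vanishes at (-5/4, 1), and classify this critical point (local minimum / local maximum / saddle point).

local maximum

∇phi = (-4a - 4b - 1, -4a - 8b + 3); substituting (-5/4, 1) gives ∇phi = (0, 0), so (-5/4, 1) is indeed a critical point.
The Hessian of phi is constant: H = [[-4, -4], [-4, -8]].
det(H) = (-4)·(-8) − (-4)² = 16.
det(H) > 0 and tr(H) = -12 < 0, so H is negative definite and the point is a local maximum.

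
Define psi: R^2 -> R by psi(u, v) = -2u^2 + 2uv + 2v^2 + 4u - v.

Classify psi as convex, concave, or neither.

neither

psi is quadratic, so its Hessian is the constant matrix H = [[-4, 2], [2, 4]].
det(H) = -20, tr(H) = 0.
det(H) < 0, so H is indefinite: neither convex nor concave.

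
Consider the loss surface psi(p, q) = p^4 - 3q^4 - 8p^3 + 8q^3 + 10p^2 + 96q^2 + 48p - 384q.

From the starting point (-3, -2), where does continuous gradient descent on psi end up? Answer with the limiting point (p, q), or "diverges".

psi is separable, so gradient descent decouples: p follows -∂psi/∂p, q follows -∂psi/∂q.
∂psi/∂p = 4(p - 4)(p - 3)(p + 1); at p=-3 this is -336, so p increases.
∂psi/∂q = -12(q - 4)(q - 2)(q + 4); at q=-2 this is -576, so q increases.
p converges to its nearest critical value -1 (a local min of the p-part); q converges to 2. The iterate converges to (-1, 2).

(-1, 2)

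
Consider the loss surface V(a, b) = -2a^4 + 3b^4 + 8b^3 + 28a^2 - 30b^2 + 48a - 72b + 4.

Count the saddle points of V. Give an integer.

5

V separates as a function of a plus a function of b, so ∇V=0 decouples.
∂V/∂a = -8(a - 3)(a + 1)(a + 2) = 0 at a ∈ {-2, -1, 3}; ∂V/∂b = 12(b - 2)(b + 1)(b + 3) = 0 at b ∈ {-3, -1, 2}.
The Hessian is diagonal: diag(V_aa, V_bb). Second derivatives: V_aa(-2)=-40, V_aa(-1)=32, V_aa(3)=-160; V_bb(-3)=120, V_bb(-1)=-72, V_bb(2)=180.
Saddle points occur where the two diagonal entries have opposite signs: (-2, -3), (-2, 2), (-1, -1), (3, -3), (3, 2). Count: 5.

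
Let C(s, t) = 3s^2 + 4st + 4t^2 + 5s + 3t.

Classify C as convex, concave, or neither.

convex

C is quadratic, so its Hessian is the constant matrix H = [[6, 4], [4, 8]].
det(H) = 32, tr(H) = 14.
det(H) > 0 and tr(H) > 0, so H is positive definite everywhere: convex.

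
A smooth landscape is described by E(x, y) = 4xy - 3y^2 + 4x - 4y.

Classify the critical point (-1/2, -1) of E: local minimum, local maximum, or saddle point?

saddle point

The Hessian of E is constant: H = [[0, 4], [4, -6]].
det(H) = 0·(-6) − 4² = -16.
Since det(H) < 0, H is indefinite and the critical point is a saddle point.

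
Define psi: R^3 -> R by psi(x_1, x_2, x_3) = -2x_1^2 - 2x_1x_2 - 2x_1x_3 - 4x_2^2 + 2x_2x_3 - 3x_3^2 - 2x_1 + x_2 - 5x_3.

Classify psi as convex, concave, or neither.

concave

psi is quadratic, so its Hessian is the constant matrix H = [[-4, -2, -2], [-2, -8, 2], [-2, 2, -6]].
Leading principal minors: -4, 28, -104.
Signs alternate −, +, − ⇒ H ≺ 0 ⇒ concave.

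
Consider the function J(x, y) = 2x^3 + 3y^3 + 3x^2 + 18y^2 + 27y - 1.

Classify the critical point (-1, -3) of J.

local maximum

The mixed partial ∂²J/∂x∂y is 0, so the Hessian at any point is diag(J_xx, J_yy) = diag(6(2x + 1), 18(y + 2)).
At (-1, -3): H = diag(-6, -18).
Both eigenvalues are negative, so H is negative definite: a local maximum.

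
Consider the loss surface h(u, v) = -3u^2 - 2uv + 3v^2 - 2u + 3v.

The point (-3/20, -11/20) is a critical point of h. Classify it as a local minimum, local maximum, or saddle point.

The Hessian of h is constant: H = [[-6, -2], [-2, 6]].
det(H) = (-6)·6 − (-2)² = -40.
Since det(H) < 0, H is indefinite and the critical point is a saddle point.

saddle point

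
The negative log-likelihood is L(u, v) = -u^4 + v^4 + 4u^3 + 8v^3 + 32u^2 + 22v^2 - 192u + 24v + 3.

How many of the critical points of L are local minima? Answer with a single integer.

L separates as a function of u plus a function of v, so ∇L=0 decouples.
∂L/∂u = -4(u - 4)(u - 3)(u + 4) = 0 at u ∈ {-4, 3, 4}; ∂L/∂v = 4(v + 1)(v + 2)(v + 3) = 0 at v ∈ {-3, -2, -1}.
The Hessian is diagonal: diag(L_uu, L_vv). Second derivatives: L_uu(-4)=-224, L_uu(3)=28, L_uu(4)=-32; L_vv(-3)=8, L_vv(-2)=-4, L_vv(-1)=8.
Local minima occur where both diagonal entries positive: (3, -3), (3, -1). Count: 2.

2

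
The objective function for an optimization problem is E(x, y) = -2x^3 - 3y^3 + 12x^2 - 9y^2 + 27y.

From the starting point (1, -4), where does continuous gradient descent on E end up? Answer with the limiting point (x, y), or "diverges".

E is separable, so gradient descent decouples: x follows -∂E/∂x, y follows -∂E/∂y.
∂E/∂x = -6x(x - 4); at x=1 this is 18, so x decreases.
∂E/∂y = -9(y - 1)(y + 3); at y=-4 this is -45, so y increases.
x converges to its nearest critical value 0 (a local min of the x-part); y converges to -3. The iterate converges to (0, -3).

(0, -3)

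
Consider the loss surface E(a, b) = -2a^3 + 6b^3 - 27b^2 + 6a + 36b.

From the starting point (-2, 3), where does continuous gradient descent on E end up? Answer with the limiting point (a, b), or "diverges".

(-1, 2)

E is separable, so gradient descent decouples: a follows -∂E/∂a, b follows -∂E/∂b.
∂E/∂a = -6(a - 1)(a + 1); at a=-2 this is -18, so a increases.
∂E/∂b = 18(b - 2)(b - 1); at b=3 this is 36, so b decreases.
a converges to its nearest critical value -1 (a local min of the a-part); b converges to 2. The iterate converges to (-1, 2).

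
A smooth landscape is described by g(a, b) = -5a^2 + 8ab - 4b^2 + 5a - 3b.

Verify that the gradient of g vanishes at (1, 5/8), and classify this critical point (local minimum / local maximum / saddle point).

∇g = (-10a + 8b + 5, 8a - 8b - 3); substituting (1, 5/8) gives ∇g = (0, 0), so (1, 5/8) is indeed a critical point.
The Hessian of g is constant: H = [[-10, 8], [8, -8]].
det(H) = (-10)·(-8) − 8² = 16.
det(H) > 0 and tr(H) = -18 < 0, so H is negative definite and the point is a local maximum.

local maximum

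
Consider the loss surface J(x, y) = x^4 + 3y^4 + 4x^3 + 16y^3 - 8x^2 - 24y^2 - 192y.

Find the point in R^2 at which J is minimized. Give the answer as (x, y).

(-4, 2)

J(x,y) separates as P(x) + Q(y), so its minimum is min P + min Q.
P'(x) = 4x(x - 1)(x + 4) vanishes at x ∈ {-4, 0, 1}; Q'(y) = 12(y - 2)(y + 2)(y + 4) vanishes at y ∈ {-4, -2, 2}.
Local minima of P (where P''>0): P(-4)=-128, P(1)=-3. Local minima of Q: Q(-4)=128, Q(2)=-304.
So the global minimum of J is P(-4) + Q(2) = -128 − 304 = -432, attained at (-4, 2).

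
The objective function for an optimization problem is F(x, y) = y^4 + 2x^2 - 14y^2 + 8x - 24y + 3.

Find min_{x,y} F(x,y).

-122

F(x,y) separates as P(x) + Q(y) + 3, so its minimum is min P + min Q + 3.
P'(x) = 4x + 8 vanishes at x ∈ {-2}; Q'(y) = 4(y - 3)(y + 1)(y + 2) vanishes at y ∈ {-2, -1, 3}.
Local minima of P (where P''>0): P(-2)=-8. Local minima of Q: Q(-2)=8, Q(3)=-117.
So the global minimum of F is P(-2) + Q(3) + 3 = -8 − 117 + 3 = -122, attained at (-2, 3).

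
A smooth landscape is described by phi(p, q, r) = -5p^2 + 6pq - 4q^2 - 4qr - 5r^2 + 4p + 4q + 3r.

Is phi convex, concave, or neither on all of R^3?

phi is quadratic, so its Hessian is the constant matrix H = [[-10, 6, 0], [6, -8, -4], [0, -4, -10]].
Leading principal minors: -10, 44, -280.
Signs alternate −, +, − ⇒ H ≺ 0 ⇒ concave.

concave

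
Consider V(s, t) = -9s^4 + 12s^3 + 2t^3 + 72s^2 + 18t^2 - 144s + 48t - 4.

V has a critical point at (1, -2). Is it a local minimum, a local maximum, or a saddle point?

The mixed partial ∂²V/∂s∂t is 0, so the Hessian at any point is diag(V_ss, V_tt) = diag(36(-3s^2 + 2s + 4), 12(t + 3)).
At (1, -2): H = diag(108, 12).
Both eigenvalues are positive, so H is positive definite: a local minimum.

local minimum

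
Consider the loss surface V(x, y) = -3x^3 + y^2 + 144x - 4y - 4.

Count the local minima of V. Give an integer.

V separates as a function of x plus a function of y, so ∇V=0 decouples.
∂V/∂x = -9(x - 4)(x + 4) = 0 at x ∈ {-4, 4}; ∂V/∂y = 2(y - 2) = 0 at y ∈ {2}.
The Hessian is diagonal: diag(V_xx, V_yy). Second derivatives: V_xx(-4)=72, V_xx(4)=-72; V_yy(2)=2.
Local minima occur where both diagonal entries positive: (-4, 2). Count: 1.

1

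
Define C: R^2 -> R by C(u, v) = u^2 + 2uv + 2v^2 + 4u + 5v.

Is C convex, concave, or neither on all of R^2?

C is quadratic, so its Hessian is the constant matrix H = [[2, 2], [2, 4]].
det(H) = 4, tr(H) = 6.
det(H) > 0 and tr(H) > 0, so H is positive definite everywhere: convex.

convex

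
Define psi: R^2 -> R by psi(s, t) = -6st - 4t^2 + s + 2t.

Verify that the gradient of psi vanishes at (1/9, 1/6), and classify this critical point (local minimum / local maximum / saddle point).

saddle point

∇psi = (-6t + 1, -6s - 8t + 2); substituting (1/9, 1/6) gives ∇psi = (0, 0), so (1/9, 1/6) is indeed a critical point.
The Hessian of psi is constant: H = [[0, -6], [-6, -8]].
det(H) = 0·(-8) − (-6)² = -36.
Since det(H) < 0, H is indefinite and the critical point is a saddle point.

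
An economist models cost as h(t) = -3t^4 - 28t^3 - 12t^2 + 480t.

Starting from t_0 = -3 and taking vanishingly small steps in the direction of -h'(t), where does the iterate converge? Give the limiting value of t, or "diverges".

h'(t) = -12(t - 2)(t + 4)(t + 5), so h'(-3) = 120.
Gradient descent moves in the -h' direction, i.e. t is decreasing.
The nearest critical point in that direction is t = -4, where h'' = 72 > 0 (a local minimum). The iterate converges there.

-4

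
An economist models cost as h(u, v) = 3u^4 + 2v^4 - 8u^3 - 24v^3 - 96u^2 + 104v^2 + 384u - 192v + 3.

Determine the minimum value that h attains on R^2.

h(u,v) separates as P(u) + Q(v) + 3, so its minimum is min P + min Q + 3.
P'(u) = 12(u - 4)(u - 2)(u + 4) vanishes at u ∈ {-4, 2, 4}; Q'(v) = 8(v - 4)(v - 3)(v - 2) vanishes at v ∈ {2, 3, 4}.
Local minima of P (where P''>0): P(-4)=-1792, P(4)=256. Local minima of Q: Q(2)=-128, Q(4)=-128.
So the global minimum of h is P(-4) + Q(2) + 3 = -1792 − 128 + 3 = -1917, attained at (-4, 2).

-1917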